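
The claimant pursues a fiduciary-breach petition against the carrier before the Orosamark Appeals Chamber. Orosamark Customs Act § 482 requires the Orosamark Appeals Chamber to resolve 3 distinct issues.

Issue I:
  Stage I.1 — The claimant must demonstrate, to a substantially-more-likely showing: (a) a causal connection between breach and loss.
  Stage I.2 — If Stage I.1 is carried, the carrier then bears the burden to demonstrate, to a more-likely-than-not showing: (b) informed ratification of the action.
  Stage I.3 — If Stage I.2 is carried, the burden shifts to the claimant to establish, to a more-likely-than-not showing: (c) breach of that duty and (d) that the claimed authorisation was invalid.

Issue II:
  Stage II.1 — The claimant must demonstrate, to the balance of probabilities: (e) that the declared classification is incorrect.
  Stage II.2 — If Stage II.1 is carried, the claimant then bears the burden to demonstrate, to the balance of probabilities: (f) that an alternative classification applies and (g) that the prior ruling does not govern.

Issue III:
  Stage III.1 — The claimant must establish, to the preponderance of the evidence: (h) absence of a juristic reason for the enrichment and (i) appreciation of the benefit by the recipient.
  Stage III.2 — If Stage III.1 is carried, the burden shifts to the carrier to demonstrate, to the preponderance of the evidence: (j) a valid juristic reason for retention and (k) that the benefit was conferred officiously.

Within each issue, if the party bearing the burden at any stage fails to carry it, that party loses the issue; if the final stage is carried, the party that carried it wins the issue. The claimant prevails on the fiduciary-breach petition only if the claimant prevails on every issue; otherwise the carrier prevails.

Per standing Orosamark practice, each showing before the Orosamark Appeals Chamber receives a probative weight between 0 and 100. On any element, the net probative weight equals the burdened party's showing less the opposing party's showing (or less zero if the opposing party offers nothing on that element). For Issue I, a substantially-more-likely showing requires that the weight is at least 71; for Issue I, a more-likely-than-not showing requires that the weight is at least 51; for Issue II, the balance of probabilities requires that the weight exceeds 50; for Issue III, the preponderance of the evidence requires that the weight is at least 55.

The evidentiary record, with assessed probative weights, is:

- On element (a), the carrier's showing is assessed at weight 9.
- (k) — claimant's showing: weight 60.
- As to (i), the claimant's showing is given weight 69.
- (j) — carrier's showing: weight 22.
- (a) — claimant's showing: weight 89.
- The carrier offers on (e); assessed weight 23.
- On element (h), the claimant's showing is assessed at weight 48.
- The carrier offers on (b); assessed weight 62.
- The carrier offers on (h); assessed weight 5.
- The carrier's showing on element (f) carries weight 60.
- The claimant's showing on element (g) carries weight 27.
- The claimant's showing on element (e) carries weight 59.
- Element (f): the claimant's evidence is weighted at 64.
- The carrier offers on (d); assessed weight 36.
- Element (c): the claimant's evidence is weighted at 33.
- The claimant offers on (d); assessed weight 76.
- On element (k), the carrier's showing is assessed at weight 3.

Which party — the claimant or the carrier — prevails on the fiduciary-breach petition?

— Issue I —
Stage I.1 (claimant, a substantially-more-likely showing, weight is at least 71): (a) net 89−9=80 ≥ 71 — meets.
  Stage I.1 carried; the burden shifts to the carrier.
Stage I.2 (carrier, a more-likely-than-not showing, weight is at least 51): (b) 62 ≥ 51 — meets.
  Stage I.2 is satisfied; the onus moves to the claimant.
Stage I.3 (claimant, a more-likely-than-not showing, weight is at least 51): (c) 33 < 51 — fails; (d) net 76−36=40 < 51 — fails.
  Not every element is met, so the claimant fails to carry Stage I.3.
The analysis ends at Stage I.3; the carrier prevails on this issue.
— Issue II —
At Stage II.1 the claimant must meet the balance of probabilities (weight exceeds 50): on (e) the weight is 59 less the opposing 23 gives net 36, which does not exceed 50, so (e) does not meet the standard.
  Not every element is met, so the claimant fails to carry Stage II.1.
The analysis ends at Stage II.1; the carrier prevails on this issue.
— Issue III —
At Stage III.1 the claimant must meet the preponderance of the evidence (weight is at least 55): on (h) the weight is 48 less the opposing 5 gives net 43, < 55, so (h) does not meet the standard; on (i) the weight is 69, which does reach 55, so (i) meets the standard.
  Not every element is met, so the claimant fails to carry Stage III.1.
The carrier prevails on this issue.
Per-issue: Issue I → carrier; Issue II → carrier; Issue III → carrier. The claimant must prevail on every issue; overall, the carrier prevails.

carrier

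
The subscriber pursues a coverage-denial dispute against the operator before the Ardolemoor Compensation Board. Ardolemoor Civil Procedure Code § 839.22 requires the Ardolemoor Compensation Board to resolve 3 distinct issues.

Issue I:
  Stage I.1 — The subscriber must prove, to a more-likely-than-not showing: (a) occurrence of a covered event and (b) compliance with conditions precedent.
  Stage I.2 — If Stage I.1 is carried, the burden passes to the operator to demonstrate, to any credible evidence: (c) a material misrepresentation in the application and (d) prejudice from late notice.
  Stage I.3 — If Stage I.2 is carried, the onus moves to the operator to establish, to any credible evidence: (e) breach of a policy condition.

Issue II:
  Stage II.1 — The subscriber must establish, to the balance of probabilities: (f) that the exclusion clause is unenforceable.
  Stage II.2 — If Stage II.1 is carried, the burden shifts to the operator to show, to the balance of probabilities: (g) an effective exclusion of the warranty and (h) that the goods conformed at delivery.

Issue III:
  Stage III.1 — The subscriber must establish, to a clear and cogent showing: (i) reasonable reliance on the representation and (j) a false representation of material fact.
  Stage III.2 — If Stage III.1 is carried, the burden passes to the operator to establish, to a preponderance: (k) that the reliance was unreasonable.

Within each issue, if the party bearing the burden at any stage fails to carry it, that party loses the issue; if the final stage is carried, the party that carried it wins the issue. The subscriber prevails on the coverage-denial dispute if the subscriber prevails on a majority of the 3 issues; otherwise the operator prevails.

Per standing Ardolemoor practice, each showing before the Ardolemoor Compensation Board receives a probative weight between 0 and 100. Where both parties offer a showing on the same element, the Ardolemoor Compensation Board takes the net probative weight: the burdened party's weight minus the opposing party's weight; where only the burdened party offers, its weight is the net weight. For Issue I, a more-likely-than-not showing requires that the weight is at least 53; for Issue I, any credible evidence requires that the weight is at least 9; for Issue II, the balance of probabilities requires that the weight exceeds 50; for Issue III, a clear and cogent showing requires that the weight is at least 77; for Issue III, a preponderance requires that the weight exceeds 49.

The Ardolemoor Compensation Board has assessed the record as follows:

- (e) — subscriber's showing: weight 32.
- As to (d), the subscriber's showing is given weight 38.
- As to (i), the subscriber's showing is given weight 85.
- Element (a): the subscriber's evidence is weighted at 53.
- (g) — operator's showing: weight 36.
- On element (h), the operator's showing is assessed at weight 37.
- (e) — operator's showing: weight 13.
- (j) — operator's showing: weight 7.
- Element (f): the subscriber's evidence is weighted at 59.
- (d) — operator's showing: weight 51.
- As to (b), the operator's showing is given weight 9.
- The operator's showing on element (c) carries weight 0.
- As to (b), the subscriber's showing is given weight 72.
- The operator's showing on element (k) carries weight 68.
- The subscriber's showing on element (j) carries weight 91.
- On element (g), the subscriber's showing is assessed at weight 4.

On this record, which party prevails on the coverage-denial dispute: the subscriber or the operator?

subscriber

— Issue I —
Stage I.1 — burden on subscriber; standard: a more-likely-than-not showing (weight is at least 53).
    (a): 53 ≥ 53 [met]
    (b): 72 − 9 = 63 ≥ 53 [met]
  The subscriber carries Stage I.1; the operator now bears the burden.
Stage I.2 — burden on operator; standard: any credible evidence (weight is at least 9).
    (c): 0 < 9 [not met]
    (d): 51 − 38 = 13 ≥ 9 [met]
  The operator does not carry Stage I.2.
The analysis ends at Stage I.2; the subscriber prevails on this issue.
— Issue II —
Stage II.1 — burden on subscriber; standard: the balance of probabilities (weight exceeds 50).
    (f): 59 > 50 [met]
  All elements met. The burden passes to the operator.
Stage II.2 — burden on operator; standard: the balance of probabilities (weight exceeds 50).
    (g): 36 − 4 = 32 ≤ 50 [not met]
    (h): 37 ≤ 50 [not met]
  Stage II.2 not carried; the operator fails its burden.
The subscriber prevails on this issue.
— Issue III —
Stage III.1 (subscriber, a clear and cogent showing, weight is at least 77): (i) 85 ≥ 77 — meets; (j) net 91−7=84 ≥ 77 — meets.
  All elements met. The burden passes to the operator.
Stage III.2 (operator, a preponderance, weight exceeds 49): (k) 68 > 49 — meets.
  Stage III.2 carried; the final stage is satisfied.
All stages carried — the operator prevails on this issue.
Per-issue: Issue I → subscriber; Issue II → subscriber; Issue III → operator. The subscriber must prevail on a majority of issues; overall, the subscriber prevails.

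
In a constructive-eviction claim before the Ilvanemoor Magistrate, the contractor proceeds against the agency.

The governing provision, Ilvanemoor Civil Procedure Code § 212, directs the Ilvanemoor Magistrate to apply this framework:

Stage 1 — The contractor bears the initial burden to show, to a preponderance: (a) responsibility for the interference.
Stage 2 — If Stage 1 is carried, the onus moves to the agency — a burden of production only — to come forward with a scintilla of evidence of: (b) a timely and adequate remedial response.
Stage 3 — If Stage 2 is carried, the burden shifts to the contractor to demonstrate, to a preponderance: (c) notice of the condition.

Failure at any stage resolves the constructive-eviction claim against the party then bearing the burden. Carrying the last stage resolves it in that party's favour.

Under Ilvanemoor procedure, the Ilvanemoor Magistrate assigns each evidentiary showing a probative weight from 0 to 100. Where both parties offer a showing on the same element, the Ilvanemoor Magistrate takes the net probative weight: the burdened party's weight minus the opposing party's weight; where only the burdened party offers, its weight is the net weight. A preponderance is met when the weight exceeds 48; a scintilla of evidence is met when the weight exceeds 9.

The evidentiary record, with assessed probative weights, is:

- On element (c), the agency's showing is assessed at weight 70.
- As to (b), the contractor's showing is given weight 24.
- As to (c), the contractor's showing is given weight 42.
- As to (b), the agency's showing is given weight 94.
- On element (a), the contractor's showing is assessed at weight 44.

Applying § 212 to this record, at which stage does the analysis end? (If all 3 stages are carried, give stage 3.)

stage 1

Stage 1 (contractor, a preponderance, weight exceeds 48): (a) 44 ≤ 48 — fails.
  Not every element is met, so the contractor fails to carry Stage 1.
So the agency prevails.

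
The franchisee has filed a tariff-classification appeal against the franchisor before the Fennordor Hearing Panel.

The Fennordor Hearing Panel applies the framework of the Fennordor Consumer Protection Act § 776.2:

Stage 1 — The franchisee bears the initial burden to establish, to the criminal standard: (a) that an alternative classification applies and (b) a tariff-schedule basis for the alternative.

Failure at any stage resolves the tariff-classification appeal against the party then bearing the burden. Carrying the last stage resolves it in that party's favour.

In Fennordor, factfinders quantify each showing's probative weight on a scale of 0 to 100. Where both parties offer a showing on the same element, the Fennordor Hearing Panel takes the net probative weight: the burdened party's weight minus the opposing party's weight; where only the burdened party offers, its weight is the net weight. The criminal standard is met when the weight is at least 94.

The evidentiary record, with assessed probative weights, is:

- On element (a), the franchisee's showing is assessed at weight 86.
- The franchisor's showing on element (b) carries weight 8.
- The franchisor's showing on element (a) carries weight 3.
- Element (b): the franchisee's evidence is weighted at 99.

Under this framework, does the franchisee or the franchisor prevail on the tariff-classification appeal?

franchisor

Stage 1 (franchisee, the criminal standard, weight is at least 94): (a) net 86−3=83 < 94 — fails; (b) net 99−8=91 < 94 — fails.
  The franchisee does not carry Stage 1.
The franchisor prevails.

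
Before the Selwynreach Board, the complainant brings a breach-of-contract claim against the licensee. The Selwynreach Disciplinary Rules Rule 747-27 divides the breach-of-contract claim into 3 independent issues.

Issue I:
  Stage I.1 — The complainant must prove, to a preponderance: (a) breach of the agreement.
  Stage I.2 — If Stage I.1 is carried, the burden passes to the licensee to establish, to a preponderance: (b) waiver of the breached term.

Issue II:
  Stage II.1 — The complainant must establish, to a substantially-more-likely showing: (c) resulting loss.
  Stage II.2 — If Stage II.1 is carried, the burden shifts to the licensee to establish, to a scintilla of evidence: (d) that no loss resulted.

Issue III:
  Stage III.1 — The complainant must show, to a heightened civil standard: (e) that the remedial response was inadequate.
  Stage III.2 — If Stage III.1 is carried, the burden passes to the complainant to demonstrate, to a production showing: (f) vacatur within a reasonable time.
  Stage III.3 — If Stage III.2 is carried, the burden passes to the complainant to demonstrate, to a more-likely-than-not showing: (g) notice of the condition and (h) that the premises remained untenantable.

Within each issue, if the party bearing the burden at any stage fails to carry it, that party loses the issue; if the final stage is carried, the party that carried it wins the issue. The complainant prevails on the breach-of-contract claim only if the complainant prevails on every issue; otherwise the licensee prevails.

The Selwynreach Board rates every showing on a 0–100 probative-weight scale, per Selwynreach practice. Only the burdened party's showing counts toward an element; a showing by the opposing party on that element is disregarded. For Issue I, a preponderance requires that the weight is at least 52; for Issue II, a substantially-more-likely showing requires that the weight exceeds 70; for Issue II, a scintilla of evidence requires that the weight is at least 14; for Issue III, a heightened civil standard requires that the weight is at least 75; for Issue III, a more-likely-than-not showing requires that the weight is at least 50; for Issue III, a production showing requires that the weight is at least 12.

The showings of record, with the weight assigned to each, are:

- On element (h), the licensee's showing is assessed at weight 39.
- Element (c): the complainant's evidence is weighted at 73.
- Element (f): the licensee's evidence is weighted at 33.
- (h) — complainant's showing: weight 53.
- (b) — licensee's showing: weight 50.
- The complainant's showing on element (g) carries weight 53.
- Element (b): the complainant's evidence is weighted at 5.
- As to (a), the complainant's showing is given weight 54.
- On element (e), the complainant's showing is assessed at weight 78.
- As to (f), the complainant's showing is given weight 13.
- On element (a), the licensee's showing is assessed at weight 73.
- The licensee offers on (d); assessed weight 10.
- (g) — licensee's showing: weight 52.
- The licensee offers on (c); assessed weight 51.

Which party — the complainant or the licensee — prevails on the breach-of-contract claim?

complainant

— Issue I —
Stage I.1 — burden on complainant; standard: a preponderance (weight is at least 52).
    (a): 54 (licensee's 73 disregarded) ≥ 52 [met]
  Stage I.1 is satisfied; the onus moves to the licensee.
Stage I.2 — burden on licensee; standard: a preponderance (weight is at least 52).
    (b): 50 (complainant's 5 disregarded) < 52 [not met]
  Not every element is met, so the licensee fails to carry Stage I.2.
The analysis ends at Stage I.2; the complainant prevails on this issue.
— Issue II —
Stage II.1 (complainant, a substantially-more-likely showing, weight exceeds 70): (c) 73 (licensee's 51 disregarded) > 70 — meets.
  Stage II.1 carried; the burden shifts to the licensee.
Stage II.2 (licensee, a scintilla of evidence, weight is at least 14): (d) 10 < 14 — fails.
  Stage II.2 not carried; the licensee fails its burden.
The complainant prevails on this issue.
— Issue III —
Stage III.1 (complainant, a heightened civil standard, weight is at least 75): (e) 78 ≥ 75 — meets.
  Stage III.1 carried; the burden remains with the complainant.
Stage III.2 (complainant, a production showing, weight is at least 12): (f) 13 (licensee's 33 disregarded) ≥ 12 — meets.
  Stage III.2 carried; the burden remains with the complainant.
Stage III.3 (complainant, a more-likely-than-not showing, weight is at least 50): (g) 53 (licensee's 52 disregarded) ≥ 50 — meets; (h) 53 (licensee's 39 disregarded) ≥ 50 — meets.
  The complainant carries the last stage.
Every stage carried; the complainant prevails on this issue.
Per-issue: Issue I → complainant; Issue II → complainant; Issue III → complainant. The complainant must prevail on every issue; overall, the complainant prevails.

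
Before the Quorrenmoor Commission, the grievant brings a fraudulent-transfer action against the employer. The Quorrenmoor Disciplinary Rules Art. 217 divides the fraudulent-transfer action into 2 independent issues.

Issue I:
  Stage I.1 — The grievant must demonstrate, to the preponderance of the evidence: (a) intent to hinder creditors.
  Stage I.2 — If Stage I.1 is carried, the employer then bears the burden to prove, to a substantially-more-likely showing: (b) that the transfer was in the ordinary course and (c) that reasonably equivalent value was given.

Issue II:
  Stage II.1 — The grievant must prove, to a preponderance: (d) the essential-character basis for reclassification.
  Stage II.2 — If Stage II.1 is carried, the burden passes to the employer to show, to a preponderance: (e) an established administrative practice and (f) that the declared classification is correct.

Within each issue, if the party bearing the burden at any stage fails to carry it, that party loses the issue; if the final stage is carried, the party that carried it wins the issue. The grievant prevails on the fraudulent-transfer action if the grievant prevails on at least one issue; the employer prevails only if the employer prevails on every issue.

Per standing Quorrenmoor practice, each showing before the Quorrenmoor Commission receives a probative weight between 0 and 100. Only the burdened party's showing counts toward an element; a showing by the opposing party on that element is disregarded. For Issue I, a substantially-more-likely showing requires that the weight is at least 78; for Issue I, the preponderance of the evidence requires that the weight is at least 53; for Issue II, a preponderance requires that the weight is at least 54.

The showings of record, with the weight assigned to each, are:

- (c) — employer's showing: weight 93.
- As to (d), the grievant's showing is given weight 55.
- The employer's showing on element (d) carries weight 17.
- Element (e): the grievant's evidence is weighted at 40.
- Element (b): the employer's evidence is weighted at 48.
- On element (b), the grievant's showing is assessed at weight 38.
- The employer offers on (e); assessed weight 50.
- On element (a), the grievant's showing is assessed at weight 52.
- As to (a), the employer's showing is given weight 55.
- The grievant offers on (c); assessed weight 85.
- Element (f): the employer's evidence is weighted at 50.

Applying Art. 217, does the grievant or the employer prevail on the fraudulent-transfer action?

— Issue I —
At Stage I.1 the grievant must meet the preponderance of the evidence (weight is at least 53): on (a) the weight is 52 (the employer's 55 is given no effect), which does not reach 53, so (a) does not meet the standard.
  Not every element is met, so the grievant fails to carry Stage I.1.
So the employer prevails on this issue.
— Issue II —
At Stage II.1 the grievant must meet a preponderance (weight is at least 54): on (d) the weight is 55 (the employer's 17 is given no effect), which does reach 54, so (d) meets the standard.
  Stage II.1 is satisfied; the onus moves to the employer.
At Stage II.2 the employer must meet a preponderance (weight is at least 54): on (e) the weight is 50 (the grievant's 40 is given no effect), < 54, so (e) does not meet the standard; on (f) the weight is 50, < 54, so (f) does not meet the standard.
  The employer does not carry Stage II.2.
The analysis ends at Stage II.2; the grievant prevails on this issue.
Per-issue: Issue I → employer; Issue II → grievant. The grievant must prevail on at least one issue; overall, the grievant prevails.

grievant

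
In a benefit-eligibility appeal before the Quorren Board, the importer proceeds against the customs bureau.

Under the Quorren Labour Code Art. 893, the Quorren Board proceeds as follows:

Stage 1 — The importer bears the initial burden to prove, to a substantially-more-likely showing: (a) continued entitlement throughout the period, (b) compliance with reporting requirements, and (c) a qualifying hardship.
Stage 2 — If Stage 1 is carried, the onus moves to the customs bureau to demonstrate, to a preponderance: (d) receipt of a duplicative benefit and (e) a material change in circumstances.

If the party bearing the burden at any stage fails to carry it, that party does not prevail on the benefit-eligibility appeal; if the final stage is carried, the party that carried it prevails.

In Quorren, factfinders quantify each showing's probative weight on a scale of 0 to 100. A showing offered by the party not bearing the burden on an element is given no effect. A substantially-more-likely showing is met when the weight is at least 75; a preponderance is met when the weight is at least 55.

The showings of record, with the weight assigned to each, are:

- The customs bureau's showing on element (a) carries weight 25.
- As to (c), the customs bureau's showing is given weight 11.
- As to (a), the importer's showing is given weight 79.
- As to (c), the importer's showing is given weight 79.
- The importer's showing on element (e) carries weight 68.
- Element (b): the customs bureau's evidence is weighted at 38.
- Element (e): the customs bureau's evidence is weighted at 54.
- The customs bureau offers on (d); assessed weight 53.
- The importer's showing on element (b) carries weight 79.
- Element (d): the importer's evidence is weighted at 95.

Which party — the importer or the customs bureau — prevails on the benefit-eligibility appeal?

At Stage 1 the importer must meet a substantially-more-likely showing (weight is at least 75): on (a) the weight is 79 (the customs bureau's 25 is given no effect), which does reach 75, so (a) meets the standard; on (b) the weight is 79 (the customs bureau's 38 is given no effect), which does reach 75, so (b) meets the standard; on (c) the weight is 79 (the customs bureau's 11 is given no effect), which does reach 75, so (c) meets the standard.
  Stage 1 carried; the burden shifts to the customs bureau.
At Stage 2 the customs bureau must meet a preponderance (weight is at least 55): on (d) the weight is 53 (the importer's 95 is given no effect), which does not reach 55, so (d) does not meet the standard; on (e) the weight is 54 (the importer's 68 is given no effect), < 55, so (e) does not meet the standard.
  Not every element is met, so the customs bureau fails to carry Stage 2.
So the importer prevails.

importer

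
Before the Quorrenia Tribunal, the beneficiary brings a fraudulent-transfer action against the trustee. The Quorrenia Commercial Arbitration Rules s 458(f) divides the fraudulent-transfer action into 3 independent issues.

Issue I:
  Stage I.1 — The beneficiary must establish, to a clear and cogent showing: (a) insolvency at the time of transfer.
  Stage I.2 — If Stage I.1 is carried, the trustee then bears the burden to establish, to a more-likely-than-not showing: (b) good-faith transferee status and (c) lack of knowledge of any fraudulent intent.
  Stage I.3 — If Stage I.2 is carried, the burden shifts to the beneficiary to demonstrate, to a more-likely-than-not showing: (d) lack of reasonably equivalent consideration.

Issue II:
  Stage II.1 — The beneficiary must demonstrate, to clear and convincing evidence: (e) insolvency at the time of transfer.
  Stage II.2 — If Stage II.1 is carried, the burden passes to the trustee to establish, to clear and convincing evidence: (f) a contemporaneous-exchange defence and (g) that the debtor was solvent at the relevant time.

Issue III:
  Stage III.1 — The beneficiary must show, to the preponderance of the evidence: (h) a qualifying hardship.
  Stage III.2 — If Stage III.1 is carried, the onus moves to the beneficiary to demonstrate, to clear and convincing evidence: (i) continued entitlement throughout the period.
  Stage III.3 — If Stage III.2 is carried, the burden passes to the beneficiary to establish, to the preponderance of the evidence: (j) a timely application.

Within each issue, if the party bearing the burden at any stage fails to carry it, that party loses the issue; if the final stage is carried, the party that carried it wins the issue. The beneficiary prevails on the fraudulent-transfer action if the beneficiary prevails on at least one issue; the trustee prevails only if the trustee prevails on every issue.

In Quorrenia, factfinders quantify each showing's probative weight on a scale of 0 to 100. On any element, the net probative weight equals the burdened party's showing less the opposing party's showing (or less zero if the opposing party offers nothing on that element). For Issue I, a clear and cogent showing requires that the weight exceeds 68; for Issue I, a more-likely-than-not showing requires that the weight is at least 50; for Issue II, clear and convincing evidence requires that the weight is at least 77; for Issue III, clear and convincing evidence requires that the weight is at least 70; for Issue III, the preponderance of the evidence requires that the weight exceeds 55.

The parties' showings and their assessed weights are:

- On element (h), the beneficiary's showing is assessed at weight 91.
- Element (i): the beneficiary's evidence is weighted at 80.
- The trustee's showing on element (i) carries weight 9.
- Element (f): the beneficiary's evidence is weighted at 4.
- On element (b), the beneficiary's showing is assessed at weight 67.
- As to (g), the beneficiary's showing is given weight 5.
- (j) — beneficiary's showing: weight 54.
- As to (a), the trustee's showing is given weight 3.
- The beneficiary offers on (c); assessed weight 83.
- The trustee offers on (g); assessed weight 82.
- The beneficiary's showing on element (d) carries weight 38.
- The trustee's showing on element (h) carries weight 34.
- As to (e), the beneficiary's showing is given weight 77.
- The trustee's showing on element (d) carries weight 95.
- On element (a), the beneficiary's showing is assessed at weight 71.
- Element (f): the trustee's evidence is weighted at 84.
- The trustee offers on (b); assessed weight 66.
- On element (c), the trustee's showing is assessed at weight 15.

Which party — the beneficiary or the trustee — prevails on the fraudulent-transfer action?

trustee

— Issue I —
Stage I.1 (beneficiary, a clear and cogent showing, weight exceeds 68): (a) net 71−3=68 ≤ 68 — fails.
  Stage I.1 not carried; the beneficiary fails its burden.
The analysis ends at Stage I.1; the trustee prevails on this issue.
— Issue II —
Stage II.1 (beneficiary, clear and convincing evidence, weight is at least 77): (e) 77 ≥ 77 — meets.
  The beneficiary carries Stage II.1; the trustee now bears the burden.
Stage II.2 (trustee, clear and convincing evidence, weight is at least 77): (f) net 84−4=80 ≥ 77 — meets; (g) net 82−5=77 ≥ 77 — meets.
  All elements met at the final stage.
With every stage satisfied, the trustee prevails on this issue.
— Issue III —
Stage III.1 (beneficiary, the preponderance of the evidence, weight exceeds 55): (h) net 91−34=57 > 55 — meets.
  Stage III.1 carried; the burden remains with the beneficiary.
Stage III.2 (beneficiary, clear and convincing evidence, weight is at least 70): (i) net 80−9=71 ≥ 70 — meets.
  Stage III.2 carried; the burden remains with the beneficiary.
Stage III.3 (beneficiary, the preponderance of the evidence, weight exceeds 55): (j) 54 ≤ 55 — fails.
  Not every element is met, so the beneficiary fails to carry Stage III.3.
The trustee prevails on this issue.
Per-issue: Issue I → trustee; Issue II → trustee; Issue III → trustee. The beneficiary must prevail on at least one issue; overall, the trustee prevails.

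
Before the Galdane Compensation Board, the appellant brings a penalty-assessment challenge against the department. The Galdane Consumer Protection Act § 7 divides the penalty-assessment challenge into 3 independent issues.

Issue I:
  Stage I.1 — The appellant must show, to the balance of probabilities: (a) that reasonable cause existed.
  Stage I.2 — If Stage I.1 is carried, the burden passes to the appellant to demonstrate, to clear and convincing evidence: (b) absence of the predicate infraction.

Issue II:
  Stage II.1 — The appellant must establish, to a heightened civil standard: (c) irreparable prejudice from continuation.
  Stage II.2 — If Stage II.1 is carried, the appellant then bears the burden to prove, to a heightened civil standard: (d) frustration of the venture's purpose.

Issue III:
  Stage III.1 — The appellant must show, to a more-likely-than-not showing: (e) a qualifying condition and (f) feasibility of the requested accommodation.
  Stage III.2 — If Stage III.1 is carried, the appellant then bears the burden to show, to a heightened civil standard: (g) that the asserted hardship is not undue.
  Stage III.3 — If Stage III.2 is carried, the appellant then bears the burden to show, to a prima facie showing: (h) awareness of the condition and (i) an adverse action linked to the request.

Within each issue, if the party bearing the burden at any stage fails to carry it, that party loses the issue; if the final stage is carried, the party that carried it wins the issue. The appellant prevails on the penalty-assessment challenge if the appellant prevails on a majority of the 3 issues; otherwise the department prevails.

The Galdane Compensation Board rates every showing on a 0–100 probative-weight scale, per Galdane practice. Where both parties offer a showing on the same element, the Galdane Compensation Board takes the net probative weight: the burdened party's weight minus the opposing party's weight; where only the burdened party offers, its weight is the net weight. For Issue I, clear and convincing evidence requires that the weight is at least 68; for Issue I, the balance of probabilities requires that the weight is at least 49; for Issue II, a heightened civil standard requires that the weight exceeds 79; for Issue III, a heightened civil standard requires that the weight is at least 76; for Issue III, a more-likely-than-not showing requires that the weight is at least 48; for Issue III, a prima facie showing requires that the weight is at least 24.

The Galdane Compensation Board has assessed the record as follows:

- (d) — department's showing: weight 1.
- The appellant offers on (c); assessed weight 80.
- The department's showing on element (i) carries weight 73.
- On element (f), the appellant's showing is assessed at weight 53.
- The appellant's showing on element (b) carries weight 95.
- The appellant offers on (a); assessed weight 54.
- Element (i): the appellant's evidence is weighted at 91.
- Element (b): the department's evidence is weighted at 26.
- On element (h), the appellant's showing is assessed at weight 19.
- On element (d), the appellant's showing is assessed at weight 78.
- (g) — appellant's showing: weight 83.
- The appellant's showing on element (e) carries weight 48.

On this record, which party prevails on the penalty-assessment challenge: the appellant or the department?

department

— Issue I —
At Stage I.1 the appellant must meet the balance of probabilities (weight is at least 49): on (a) the weight is 54, ≥ 49, so (a) meets the standard.
  All elements met. The appellant retains the burden for Stage I.2.
At Stage I.2 the appellant must meet clear and convincing evidence (weight is at least 68): on (b) the weight is 95 less the opposing 26 gives net 69, ≥ 68, so (b) meets the standard.
  The appellant carries the last stage.
Every stage carried; the appellant prevails on this issue.
— Issue II —
At Stage II.1 the appellant must meet a heightened civil standard (weight exceeds 79): on (c) the weight is 80, which does exceed 79, so (c) meets the standard.
  Stage II.1 is satisfied; the appellant continues to bear the burden.
At Stage II.2 the appellant must meet a heightened civil standard (weight exceeds 79): on (d) the weight is 78 less the opposing 1 gives net 77, which does not exceed 79, so (d) does not meet the standard.
  Stage II.2 not carried; the appellant fails its burden.
The analysis ends at Stage II.2; the department prevails on this issue.
— Issue III —
At Stage III.1 the appellant must meet a more-likely-than-not showing (weight is at least 48): on (e) the weight is 48, which does reach 48, so (e) meets the standard; on (f) the weight is 53, which does reach 48, so (f) meets the standard.
  Stage III.1 is satisfied; the appellant continues to bear the burden.
At Stage III.2 the appellant must meet a heightened civil standard (weight is at least 76): on (g) the weight is 83, ≥ 76, so (g) meets the standard.
  Stage III.2 is satisfied; the appellant continues to bear the burden.
At Stage III.3 the appellant must meet a prima facie showing (weight is at least 24): on (h) the weight is 19, which does not reach 24, so (h) does not meet the standard; on (i) the weight is 91 less the opposing 73 gives net 18, which does not reach 24, so (i) does not meet the standard.
  The appellant does not carry Stage III.3.
The analysis ends at Stage III.3; the department prevails on this issue.
Per-issue: Issue I → appellant; Issue II → department; Issue III → department. The appellant must prevail on a majority of issues; overall, the department prevails.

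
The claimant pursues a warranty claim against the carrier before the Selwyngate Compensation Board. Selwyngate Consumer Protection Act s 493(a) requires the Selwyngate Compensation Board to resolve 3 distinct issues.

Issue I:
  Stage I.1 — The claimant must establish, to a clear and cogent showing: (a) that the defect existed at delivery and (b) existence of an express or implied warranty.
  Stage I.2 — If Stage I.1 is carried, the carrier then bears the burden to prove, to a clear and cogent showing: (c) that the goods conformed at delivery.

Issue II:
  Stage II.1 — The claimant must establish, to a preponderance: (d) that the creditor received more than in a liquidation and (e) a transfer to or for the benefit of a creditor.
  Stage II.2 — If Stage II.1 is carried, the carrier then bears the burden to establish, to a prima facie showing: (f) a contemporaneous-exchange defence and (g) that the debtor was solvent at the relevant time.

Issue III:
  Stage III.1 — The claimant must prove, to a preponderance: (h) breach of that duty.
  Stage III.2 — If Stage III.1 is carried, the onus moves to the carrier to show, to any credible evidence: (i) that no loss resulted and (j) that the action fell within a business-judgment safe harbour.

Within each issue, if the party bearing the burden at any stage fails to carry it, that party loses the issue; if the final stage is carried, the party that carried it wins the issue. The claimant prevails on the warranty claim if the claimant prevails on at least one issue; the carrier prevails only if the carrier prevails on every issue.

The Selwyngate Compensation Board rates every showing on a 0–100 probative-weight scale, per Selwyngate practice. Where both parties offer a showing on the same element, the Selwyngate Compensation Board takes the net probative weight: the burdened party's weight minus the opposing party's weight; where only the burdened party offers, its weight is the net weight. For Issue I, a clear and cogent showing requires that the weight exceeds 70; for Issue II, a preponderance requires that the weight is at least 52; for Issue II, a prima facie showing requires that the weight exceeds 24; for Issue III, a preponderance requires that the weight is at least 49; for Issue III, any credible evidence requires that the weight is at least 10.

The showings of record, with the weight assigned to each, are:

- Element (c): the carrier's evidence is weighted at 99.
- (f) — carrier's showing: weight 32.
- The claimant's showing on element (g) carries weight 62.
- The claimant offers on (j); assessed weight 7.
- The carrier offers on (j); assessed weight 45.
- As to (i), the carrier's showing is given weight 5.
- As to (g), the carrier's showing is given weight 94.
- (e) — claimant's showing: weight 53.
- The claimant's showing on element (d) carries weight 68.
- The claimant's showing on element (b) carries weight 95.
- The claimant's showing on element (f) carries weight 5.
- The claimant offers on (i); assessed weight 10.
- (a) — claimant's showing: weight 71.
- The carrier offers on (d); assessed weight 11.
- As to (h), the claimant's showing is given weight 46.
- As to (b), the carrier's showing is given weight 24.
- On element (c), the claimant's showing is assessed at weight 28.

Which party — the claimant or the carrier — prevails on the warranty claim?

carrier

— Issue I —
Stage I.1 (claimant, a clear and cogent showing, weight exceeds 70): (a) 71 > 70 — meets; (b) net 95−24=71 > 70 — meets.
  All elements met. The burden passes to the carrier.
Stage I.2 (carrier, a clear and cogent showing, weight exceeds 70): (c) net 99−28=71 > 70 — meets.
  Stage I.2 carried; the final stage is satisfied.
All stages carried — the carrier prevails on this issue.
— Issue II —
Stage II.1 (claimant, a preponderance, weight is at least 52): (d) net 68−11=57 ≥ 52 — meets; (e) 53 ≥ 52 — meets.
  Stage II.1 carried; the burden shifts to the carrier.
Stage II.2 (carrier, a prima facie showing, weight exceeds 24): (f) net 32−5=27 > 24 — meets; (g) net 94−62=32 > 24 — meets.
  The carrier carries the last stage.
With every stage satisfied, the carrier prevails on this issue.
— Issue III —
At Stage III.1 the claimant must meet a preponderance (weight is at least 49): on (h) the weight is 46, which does not reach 49, so (h) does not meet the standard.
  Not every element is met, so the claimant fails to carry Stage III.1.
The analysis ends at Stage III.1; the carrier prevails on this issue.
Per-issue: Issue I → carrier; Issue II → carrier; Issue III → carrier. The claimant must prevail on at least one issue; overall, the carrier prevails.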